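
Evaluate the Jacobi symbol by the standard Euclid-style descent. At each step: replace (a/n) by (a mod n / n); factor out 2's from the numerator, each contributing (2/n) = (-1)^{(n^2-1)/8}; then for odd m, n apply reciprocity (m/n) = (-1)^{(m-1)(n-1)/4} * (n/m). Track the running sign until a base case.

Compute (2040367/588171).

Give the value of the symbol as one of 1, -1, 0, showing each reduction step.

-1

(2040367/588171): 2040367 mod 588171 = 275854, so (2040367/588171) = (275854/588171)
factor out 2^1: 275854 = 2^1·137927; with 588171 mod 8 = 3, (2/588171) = -1; sign now -1; continue with (137927/588171)
flip (137927/588171) -> (588171/137927): both odd, 137927 mod 4 = 3, 588171 mod 4 = 3, so the flip contributes -1; sign now +1
(588171/137927): 588171 mod 137927 = 36463, so (588171/137927) = (36463/137927)
flip (36463/137927) -> (137927/36463): both odd, 36463 mod 4 = 3, 137927 mod 4 = 3, so the flip contributes -1; sign now -1
(137927/36463): 137927 mod 36463 = 28538, so (137927/36463) = (28538/36463)
factor out 2^1: 28538 = 2^1·14269; with 36463 mod 8 = 7, (2/36463) = +1; sign now -1; continue with (14269/36463)
flip (14269/36463) -> (36463/14269): both odd, 14269 mod 4 = 1, 36463 mod 4 = 3, so the flip contributes +1; sign now -1
(36463/14269): 36463 mod 14269 = 7925, so (36463/14269) = (7925/14269)
flip (7925/14269) -> (14269/7925): both odd, 7925 mod 4 = 1, 14269 mod 4 = 1, so the flip contributes +1; sign now -1
(14269/7925): 14269 mod 7925 = 6344, so (14269/7925) = (6344/7925)
factor out 2^3: 6344 = 2^3·793; with 7925 mod 8 = 5, (2/7925) = -1; sign now +1; continue with (793/7925)
flip (793/7925) -> (7925/793): both odd, 793 mod 4 = 1, 7925 mod 4 = 1, so the flip contributes +1; sign now +1
(7925/793): 7925 mod 793 = 788, so (7925/793) = (788/793)
factor out 2^2: 788 = 2^2·197; with 793 mod 8 = 1, (2/793) = +1; sign now +1; continue with (197/793)
flip (197/793) -> (793/197): both odd, 197 mod 4 = 1, 793 mod 4 = 1, so the flip contributes +1; sign now +1
(793/197): 793 mod 197 = 5, so (793/197) = (5/197)
flip (5/197) -> (197/5): both odd, 5 mod 4 = 1, 197 mod 4 = 1, so the flip contributes +1; sign now +1
(197/5): 197 mod 5 = 2, so (197/5) = (2/5)
factor out 2^1: 2 = 2^1·1; with 5 mod 8 = 5, (2/5) = -1; sign now -1; continue with (1/5)
reached (1/5) = 1, so the symbol is -1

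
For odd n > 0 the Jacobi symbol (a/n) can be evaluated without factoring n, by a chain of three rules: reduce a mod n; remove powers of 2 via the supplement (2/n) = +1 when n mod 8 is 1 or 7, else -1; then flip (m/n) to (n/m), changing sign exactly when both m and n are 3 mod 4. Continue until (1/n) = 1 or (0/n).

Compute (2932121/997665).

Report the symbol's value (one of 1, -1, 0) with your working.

(2932121/997665): 2932121 mod 997665 = 936791, so (2932121/997665) = (936791/997665)
flip (936791/997665) -> (997665/936791): both odd, 936791 mod 4 = 3, 997665 mod 4 = 1, so the flip contributes +1; sign now +1
(997665/936791): 997665 mod 936791 = 60874, so (997665/936791) = (60874/936791)
factor out 2^1: 60874 = 2^1·30437; with 936791 mod 8 = 7, (2/936791) = +1; sign now +1; continue with (30437/936791)
flip (30437/936791) -> (936791/30437): both odd, 30437 mod 4 = 1, 936791 mod 4 = 3, so the flip contributes +1; sign now +1
(936791/30437): 936791 mod 30437 = 23681, so (936791/30437) = (23681/30437)
flip (23681/30437) -> (30437/23681): both odd, 23681 mod 4 = 1, 30437 mod 4 = 1, so the flip contributes +1; sign now +1
(30437/23681): 30437 mod 23681 = 6756, so (30437/23681) = (6756/23681)
factor out 2^2: 6756 = 2^2·1689; with 23681 mod 8 = 1, (2/23681) = +1; sign now +1; continue with (1689/23681)
flip (1689/23681) -> (23681/1689): both odd, 1689 mod 4 = 1, 23681 mod 4 = 1, so the flip contributes +1; sign now +1
(23681/1689): 23681 mod 1689 = 35, so (23681/1689) = (35/1689)
flip (35/1689) -> (1689/35): both odd, 35 mod 4 = 3, 1689 mod 4 = 1, so the flip contributes +1; sign now +1
(1689/35): 1689 mod 35 = 9, so (1689/35) = (9/35)
flip (9/35) -> (35/9): both odd, 9 mod 4 = 1, 35 mod 4 = 3, so the flip contributes +1; sign now +1
(35/9): 35 mod 9 = 8, so (35/9) = (8/9)
factor out 2^3: 8 = 2^3·1; with 9 mod 8 = 1, (2/9) = +1; sign now +1; continue with (1/9)
reached (1/9) = 1, so the symbol is +1

1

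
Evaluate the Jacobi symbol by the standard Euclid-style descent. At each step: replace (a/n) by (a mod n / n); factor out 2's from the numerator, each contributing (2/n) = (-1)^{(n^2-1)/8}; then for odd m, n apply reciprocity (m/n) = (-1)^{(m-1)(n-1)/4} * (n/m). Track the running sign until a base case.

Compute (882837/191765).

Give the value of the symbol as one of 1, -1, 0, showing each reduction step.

(882837/191765) = (115777/191765)   [reduce mod 191765]
reciprocity: (115777/191765) = +1·(191765/115777) since 115777 mod 4 = 1, 191765 mod 4 = 1; sign now +1
(191765/115777) = (75988/115777)   [reduce mod 115777]
75988 = 2^2·18997; (2/115777) = +1 since 115777 mod 8 = 1, so (75988/115777) = (+1)^2·(18997/115777); sign now +1
reciprocity: (18997/115777) = +1·(115777/18997) since 18997 mod 4 = 1, 115777 mod 4 = 1; sign now +1
(115777/18997) = (1795/18997)   [reduce mod 18997]
reciprocity: (1795/18997) = +1·(18997/1795) since 1795 mod 4 = 3, 18997 mod 4 = 1; sign now +1
(18997/1795) = (1047/1795)   [reduce mod 1795]
reciprocity: (1047/1795) = -1·(1795/1047) since 1047 mod 4 = 3, 1795 mod 4 = 3; sign now -1
(1795/1047) = (748/1047)   [reduce mod 1047]
748 = 2^2·187; (2/1047) = +1 since 1047 mod 8 = 7, so (748/1047) = (+1)^2·(187/1047); sign now -1
reciprocity: (187/1047) = -1·(1047/187) since 187 mod 4 = 3, 1047 mod 4 = 3; sign now +1
(1047/187) = (112/187)   [reduce mod 187]
112 = 2^4·7; (2/187) = -1 since 187 mod 8 = 3, so (112/187) = (-1)^4·(7/187); sign now +1
reciprocity: (7/187) = -1·(187/7) since 7 mod 4 = 3, 187 mod 4 = 3; sign now -1
(187/7) = (5/7)   [reduce mod 7]
reciprocity: (5/7) = +1·(7/5) since 5 mod 4 = 1, 7 mod 4 = 3; sign now -1
(7/5) = (2/5)   [reduce mod 5]
2 = 2^1·1; (2/5) = -1 since 5 mod 8 = 5, so (2/5) = (-1)^1·(1/5); sign now +1
(1/5) = 1; final value = sign = +1

1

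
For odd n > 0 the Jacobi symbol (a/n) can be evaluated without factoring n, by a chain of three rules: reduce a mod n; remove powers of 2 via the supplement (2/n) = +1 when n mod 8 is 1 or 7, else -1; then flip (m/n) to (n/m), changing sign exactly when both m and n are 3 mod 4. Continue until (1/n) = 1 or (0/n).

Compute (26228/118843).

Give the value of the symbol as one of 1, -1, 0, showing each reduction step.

-1

factor out 2^2: 26228 = 2^2·6557; with 118843 mod 8 = 3, (2/118843) = -1; sign now +1; continue with (6557/118843)
flip (6557/118843) -> (118843/6557): both odd, 6557 mod 4 = 1, 118843 mod 4 = 3, so the flip contributes +1; sign now +1
(118843/6557): 118843 mod 6557 = 817, so (118843/6557) = (817/6557)
flip (817/6557) -> (6557/817): both odd, 817 mod 4 = 1, 6557 mod 4 = 1, so the flip contributes +1; sign now +1
(6557/817): 6557 mod 817 = 21, so (6557/817) = (21/817)
flip (21/817) -> (817/21): both odd, 21 mod 4 = 1, 817 mod 4 = 1, so the flip contributes +1; sign now +1
(817/21): 817 mod 21 = 19, so (817/21) = (19/21)
flip (19/21) -> (21/19): both odd, 19 mod 4 = 3, 21 mod 4 = 1, so the flip contributes +1; sign now +1
(21/19): 21 mod 19 = 2, so (21/19) = (2/19)
factor out 2^1: 2 = 2^1·1; with 19 mod 8 = 3, (2/19) = -1; sign now -1; continue with (1/19)
reached (1/19) = 1, so the symbol is -1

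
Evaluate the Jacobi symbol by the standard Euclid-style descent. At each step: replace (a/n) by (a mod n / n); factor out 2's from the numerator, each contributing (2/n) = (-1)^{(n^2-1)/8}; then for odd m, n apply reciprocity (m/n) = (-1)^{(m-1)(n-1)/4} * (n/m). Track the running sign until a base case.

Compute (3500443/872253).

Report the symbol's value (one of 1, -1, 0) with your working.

(3500443/872253) = (11431/872253)   [reduce mod 872253]
reciprocity: (11431/872253) = +1·(872253/11431) since 11431 mod 4 = 3, 872253 mod 4 = 1; sign now +1
(872253/11431) = (3497/11431)   [reduce mod 11431]
reciprocity: (3497/11431) = +1·(11431/3497) since 3497 mod 4 = 1, 11431 mod 4 = 3; sign now +1
(11431/3497) = (940/3497)   [reduce mod 3497]
940 = 2^2·235; (2/3497) = +1 since 3497 mod 8 = 1, so (940/3497) = (+1)^2·(235/3497); sign now +1
reciprocity: (235/3497) = +1·(3497/235) since 235 mod 4 = 3, 3497 mod 4 = 1; sign now +1
(3497/235) = (207/235)   [reduce mod 235]
reciprocity: (207/235) = -1·(235/207) since 207 mod 4 = 3, 235 mod 4 = 3; sign now -1
(235/207) = (28/207)   [reduce mod 207]
28 = 2^2·7; (2/207) = +1 since 207 mod 8 = 7, so (28/207) = (+1)^2·(7/207); sign now -1
reciprocity: (7/207) = -1·(207/7) since 7 mod 4 = 3, 207 mod 4 = 3; sign now +1
(207/7) = (4/7)   [reduce mod 7]
4 = 2^2·1; (2/7) = +1 since 7 mod 8 = 7, so (4/7) = (+1)^2·(1/7); sign now +1
(1/7) = 1; final value = sign = +1

1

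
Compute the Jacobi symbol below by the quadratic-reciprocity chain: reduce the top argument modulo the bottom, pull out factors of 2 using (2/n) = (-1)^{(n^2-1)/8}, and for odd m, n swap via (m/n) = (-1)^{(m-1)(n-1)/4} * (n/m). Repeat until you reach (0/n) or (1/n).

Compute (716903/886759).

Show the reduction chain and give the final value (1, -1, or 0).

-1

reciprocity: (716903/886759) = -1·(886759/716903) since 716903 mod 4 = 3, 886759 mod 4 = 3; sign now -1
(886759/716903) = (169856/716903)   [reduce mod 716903]
169856 = 2^7·1327; (2/716903) = +1 since 716903 mod 8 = 7, so (169856/716903) = (+1)^7·(1327/716903); sign now -1
reciprocity: (1327/716903) = -1·(716903/1327) since 1327 mod 4 = 3, 716903 mod 4 = 3; sign now +1
(716903/1327) = (323/1327)   [reduce mod 1327]
reciprocity: (323/1327) = -1·(1327/323) since 323 mod 4 = 3, 1327 mod 4 = 3; sign now -1
(1327/323) = (35/323)   [reduce mod 323]
reciprocity: (35/323) = -1·(323/35) since 35 mod 4 = 3, 323 mod 4 = 3; sign now +1
(323/35) = (8/35)   [reduce mod 35]
8 = 2^3·1; (2/35) = -1 since 35 mod 8 = 3, so (8/35) = (-1)^3·(1/35); sign now -1
(1/35) = 1; final value = sign = -1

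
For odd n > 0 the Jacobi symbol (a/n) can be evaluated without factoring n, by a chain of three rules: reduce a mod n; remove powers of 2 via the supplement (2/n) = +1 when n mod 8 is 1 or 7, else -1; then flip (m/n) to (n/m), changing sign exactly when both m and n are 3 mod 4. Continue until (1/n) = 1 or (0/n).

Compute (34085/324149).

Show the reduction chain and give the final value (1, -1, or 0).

flip (34085/324149) -> (324149/34085): both odd, 34085 mod 4 = 1, 324149 mod 4 = 1, so the flip contributes +1; sign now +1
(324149/34085): 324149 mod 34085 = 17384, so (324149/34085) = (17384/34085)
factor out 2^3: 17384 = 2^3·2173; with 34085 mod 8 = 5, (2/34085) = -1; sign now -1; continue with (2173/34085)
flip (2173/34085) -> (34085/2173): both odd, 2173 mod 4 = 1, 34085 mod 4 = 1, so the flip contributes +1; sign now -1
(34085/2173): 34085 mod 2173 = 1490, so (34085/2173) = (1490/2173)
factor out 2^1: 1490 = 2^1·745; with 2173 mod 8 = 5, (2/2173) = -1; sign now +1; continue with (745/2173)
flip (745/2173) -> (2173/745): both odd, 745 mod 4 = 1, 2173 mod 4 = 1, so the flip contributes +1; sign now +1
(2173/745): 2173 mod 745 = 683, so (2173/745) = (683/745)
flip (683/745) -> (745/683): both odd, 683 mod 4 = 3, 745 mod 4 = 1, so the flip contributes +1; sign now +1
(745/683): 745 mod 683 = 62, so (745/683) = (62/683)
factor out 2^1: 62 = 2^1·31; with 683 mod 8 = 3, (2/683) = -1; sign now -1; continue with (31/683)
flip (31/683) -> (683/31): both odd, 31 mod 4 = 3, 683 mod 4 = 3, so the flip contributes -1; sign now +1
(683/31): 683 mod 31 = 1, so (683/31) = (1/31)
reached (1/31) = 1, so the symbol is +1

1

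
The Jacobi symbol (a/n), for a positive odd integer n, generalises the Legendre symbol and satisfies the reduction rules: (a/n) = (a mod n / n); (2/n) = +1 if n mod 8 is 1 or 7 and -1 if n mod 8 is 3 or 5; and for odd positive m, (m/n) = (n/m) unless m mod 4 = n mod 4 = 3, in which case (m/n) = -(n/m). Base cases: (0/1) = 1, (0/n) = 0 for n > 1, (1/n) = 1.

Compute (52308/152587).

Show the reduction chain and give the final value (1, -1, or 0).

-1

factor out 2^2: 52308 = 2^2·13077; with 152587 mod 8 = 3, (2/152587) = -1; sign now +1; continue with (13077/152587)
flip (13077/152587) -> (152587/13077): both odd, 13077 mod 4 = 1, 152587 mod 4 = 3, so the flip contributes +1; sign now +1
(152587/13077): 152587 mod 13077 = 8740, so (152587/13077) = (8740/13077)
factor out 2^2: 8740 = 2^2·2185; with 13077 mod 8 = 5, (2/13077) = -1; sign now +1; continue with (2185/13077)
flip (2185/13077) -> (13077/2185): both odd, 2185 mod 4 = 1, 13077 mod 4 = 1, so the flip contributes +1; sign now +1
(13077/2185): 13077 mod 2185 = 2152, so (13077/2185) = (2152/2185)
factor out 2^3: 2152 = 2^3·269; with 2185 mod 8 = 1, (2/2185) = +1; sign now +1; continue with (269/2185)
flip (269/2185) -> (2185/269): both odd, 269 mod 4 = 1, 2185 mod 4 = 1, so the flip contributes +1; sign now +1
(2185/269): 2185 mod 269 = 33, so (2185/269) = (33/269)
flip (33/269) -> (269/33): both odd, 33 mod 4 = 1, 269 mod 4 = 1, so the flip contributes +1; sign now +1
(269/33): 269 mod 33 = 5, so (269/33) = (5/33)
flip (5/33) -> (33/5): both odd, 5 mod 4 = 1, 33 mod 4 = 1, so the flip contributes +1; sign now +1
(33/5): 33 mod 5 = 3, so (33/5) = (3/5)
flip (3/5) -> (5/3): both odd, 3 mod 4 = 3, 5 mod 4 = 1, so the flip contributes +1; sign now +1
(5/3): 5 mod 3 = 2, so (5/3) = (2/3)
factor out 2^1: 2 = 2^1·1; with 3 mod 8 = 3, (2/3) = -1; sign now -1; continue with (1/3)
reached (1/3) = 1, so the symbol is -1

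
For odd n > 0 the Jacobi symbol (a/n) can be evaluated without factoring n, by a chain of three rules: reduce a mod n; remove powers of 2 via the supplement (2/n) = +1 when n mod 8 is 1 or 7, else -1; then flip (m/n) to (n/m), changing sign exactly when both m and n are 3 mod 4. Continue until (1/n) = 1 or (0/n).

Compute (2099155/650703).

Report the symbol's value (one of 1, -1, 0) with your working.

(2099155/650703) = (147046/650703)   [reduce mod 650703]
147046 = 2^1·73523; (2/650703) = +1 since 650703 mod 8 = 7, so (147046/650703) = (+1)^1·(73523/650703); sign now +1
reciprocity: (73523/650703) = -1·(650703/73523) since 73523 mod 4 = 3, 650703 mod 4 = 3; sign now -1
(650703/73523) = (62519/73523)   [reduce mod 73523]
reciprocity: (62519/73523) = -1·(73523/62519) since 62519 mod 4 = 3, 73523 mod 4 = 3; sign now +1
(73523/62519) = (11004/62519)   [reduce mod 62519]
11004 = 2^2·2751; (2/62519) = +1 since 62519 mod 8 = 7, so (11004/62519) = (+1)^2·(2751/62519); sign now +1
reciprocity: (2751/62519) = -1·(62519/2751) since 2751 mod 4 = 3, 62519 mod 4 = 3; sign now -1
(62519/2751) = (1997/2751)   [reduce mod 2751]
reciprocity: (1997/2751) = +1·(2751/1997) since 1997 mod 4 = 1, 2751 mod 4 = 3; sign now -1
(2751/1997) = (754/1997)   [reduce mod 1997]
754 = 2^1·377; (2/1997) = -1 since 1997 mod 8 = 5, so (754/1997) = (-1)^1·(377/1997); sign now +1
reciprocity: (377/1997) = +1·(1997/377) since 377 mod 4 = 1, 1997 mod 4 = 1; sign now +1
(1997/377) = (112/377)   [reduce mod 377]
112 = 2^4·7; (2/377) = +1 since 377 mod 8 = 1, so (112/377) = (+1)^4·(7/377); sign now +1
reciprocity: (7/377) = +1·(377/7) since 7 mod 4 = 3, 377 mod 4 = 1; sign now +1
(377/7) = (6/7)   [reduce mod 7]
6 = 2^1·3; (2/7) = +1 since 7 mod 8 = 7, so (6/7) = (+1)^1·(3/7); sign now +1
reciprocity: (3/7) = -1·(7/3) since 3 mod 4 = 3, 7 mod 4 = 3; sign now -1
(7/3) = (1/3)   [reduce mod 3]
(1/3) = 1; final value = sign = -1

-1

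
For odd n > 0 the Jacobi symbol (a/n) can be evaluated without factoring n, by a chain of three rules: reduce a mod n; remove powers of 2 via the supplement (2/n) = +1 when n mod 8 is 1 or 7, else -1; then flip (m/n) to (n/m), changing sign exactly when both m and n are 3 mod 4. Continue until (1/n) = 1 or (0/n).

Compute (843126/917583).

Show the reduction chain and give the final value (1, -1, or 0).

0

factor out 2^1: 843126 = 2^1·421563; with 917583 mod 8 = 7, (2/917583) = +1; sign now +1; continue with (421563/917583)
flip (421563/917583) -> (917583/421563): both odd, 421563 mod 4 = 3, 917583 mod 4 = 3, so the flip contributes -1; sign now -1
(917583/421563): 917583 mod 421563 = 74457, so (917583/421563) = (74457/421563)
flip (74457/421563) -> (421563/74457): both odd, 74457 mod 4 = 1, 421563 mod 4 = 3, so the flip contributes +1; sign now -1
(421563/74457): 421563 mod 74457 = 49278, so (421563/74457) = (49278/74457)
factor out 2^1: 49278 = 2^1·24639; with 74457 mod 8 = 1, (2/74457) = +1; sign now -1; continue with (24639/74457)
flip (24639/74457) -> (74457/24639): both odd, 24639 mod 4 = 3, 74457 mod 4 = 1, so the flip contributes +1; sign now -1
(74457/24639): 74457 mod 24639 = 540, so (74457/24639) = (540/24639)
factor out 2^2: 540 = 2^2·135; with 24639 mod 8 = 7, (2/24639) = +1; sign now -1; continue with (135/24639)
flip (135/24639) -> (24639/135): both odd, 135 mod 4 = 3, 24639 mod 4 = 3, so the flip contributes -1; sign now +1
(24639/135): 24639 mod 135 = 69, so (24639/135) = (69/135)
flip (69/135) -> (135/69): both odd, 69 mod 4 = 1, 135 mod 4 = 3, so the flip contributes +1; sign now +1
(135/69): 135 mod 69 = 66, so (135/69) = (66/69)
factor out 2^1: 66 = 2^1·33; with 69 mod 8 = 5, (2/69) = -1; sign now -1; continue with (33/69)
flip (33/69) -> (69/33): both odd, 33 mod 4 = 1, 69 mod 4 = 1, so the flip contributes +1; sign now -1
(69/33): 69 mod 33 = 3, so (69/33) = (3/33)
flip (3/33) -> (33/3): both odd, 3 mod 4 = 3, 33 mod 4 = 1, so the flip contributes +1; sign now -1
(33/3): 33 mod 3 = 0, so (33/3) = (0/3)
reached (0/3); gcd(a, n) > 1, so (0/3) = 0 and the symbol is 0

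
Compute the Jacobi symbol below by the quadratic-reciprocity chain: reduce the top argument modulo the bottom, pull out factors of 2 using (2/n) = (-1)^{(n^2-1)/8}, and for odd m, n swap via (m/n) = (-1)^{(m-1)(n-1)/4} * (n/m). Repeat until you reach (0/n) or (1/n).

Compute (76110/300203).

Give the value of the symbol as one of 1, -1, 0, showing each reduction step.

1

76110 = 2^1·38055; (2/300203) = -1 since 300203 mod 8 = 3, so (76110/300203) = (-1)^1·(38055/300203); sign now -1
reciprocity: (38055/300203) = -1·(300203/38055) since 38055 mod 4 = 3, 300203 mod 4 = 3; sign now +1
(300203/38055) = (33818/38055)   [reduce mod 38055]
33818 = 2^1·16909; (2/38055) = +1 since 38055 mod 8 = 7, so (33818/38055) = (+1)^1·(16909/38055); sign now +1
reciprocity: (16909/38055) = +1·(38055/16909) since 16909 mod 4 = 1, 38055 mod 4 = 3; sign now +1
(38055/16909) = (4237/16909)   [reduce mod 16909]
reciprocity: (4237/16909) = +1·(16909/4237) since 4237 mod 4 = 1, 16909 mod 4 = 1; sign now +1
(16909/4237) = (4198/4237)   [reduce mod 4237]
4198 = 2^1·2099; (2/4237) = -1 since 4237 mod 8 = 5, so (4198/4237) = (-1)^1·(2099/4237); sign now -1
reciprocity: (2099/4237) = +1·(4237/2099) since 2099 mod 4 = 3, 4237 mod 4 = 1; sign now -1
(4237/2099) = (39/2099)   [reduce mod 2099]
reciprocity: (39/2099) = -1·(2099/39) since 39 mod 4 = 3, 2099 mod 4 = 3; sign now +1
(2099/39) = (32/39)   [reduce mod 39]
32 = 2^5·1; (2/39) = +1 since 39 mod 8 = 7, so (32/39) = (+1)^5·(1/39); sign now +1
(1/39) = 1; final value = sign = +1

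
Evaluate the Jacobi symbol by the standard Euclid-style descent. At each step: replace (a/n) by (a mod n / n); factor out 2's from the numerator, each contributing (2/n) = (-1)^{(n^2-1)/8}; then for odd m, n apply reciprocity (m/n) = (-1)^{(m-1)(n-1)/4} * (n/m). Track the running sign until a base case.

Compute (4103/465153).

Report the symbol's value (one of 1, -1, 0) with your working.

-1

reciprocity: (4103/465153) = +1·(465153/4103) since 4103 mod 4 = 3, 465153 mod 4 = 1; sign now +1
(465153/4103) = (1514/4103)   [reduce mod 4103]
1514 = 2^1·757; (2/4103) = +1 since 4103 mod 8 = 7, so (1514/4103) = (+1)^1·(757/4103); sign now +1
reciprocity: (757/4103) = +1·(4103/757) since 757 mod 4 = 1, 4103 mod 4 = 3; sign now +1
(4103/757) = (318/757)   [reduce mod 757]
318 = 2^1·159; (2/757) = -1 since 757 mod 8 = 5, so (318/757) = (-1)^1·(159/757); sign now -1
reciprocity: (159/757) = +1·(757/159) since 159 mod 4 = 3, 757 mod 4 = 1; sign now -1
(757/159) = (121/159)   [reduce mod 159]
reciprocity: (121/159) = +1·(159/121) since 121 mod 4 = 1, 159 mod 4 = 3; sign now -1
(159/121) = (38/121)   [reduce mod 121]
38 = 2^1·19; (2/121) = +1 since 121 mod 8 = 1, so (38/121) = (+1)^1·(19/121); sign now -1
reciprocity: (19/121) = +1·(121/19) since 19 mod 4 = 3, 121 mod 4 = 1; sign now -1
(121/19) = (7/19)   [reduce mod 19]
reciprocity: (7/19) = -1·(19/7) since 7 mod 4 = 3, 19 mod 4 = 3; sign now +1
(19/7) = (5/7)   [reduce mod 7]
reciprocity: (5/7) = +1·(7/5) since 5 mod 4 = 1, 7 mod 4 = 3; sign now +1
(7/5) = (2/5)   [reduce mod 5]
2 = 2^1·1; (2/5) = -1 since 5 mod 8 = 5, so (2/5) = (-1)^1·(1/5); sign now -1
(1/5) = 1; final value = sign = -1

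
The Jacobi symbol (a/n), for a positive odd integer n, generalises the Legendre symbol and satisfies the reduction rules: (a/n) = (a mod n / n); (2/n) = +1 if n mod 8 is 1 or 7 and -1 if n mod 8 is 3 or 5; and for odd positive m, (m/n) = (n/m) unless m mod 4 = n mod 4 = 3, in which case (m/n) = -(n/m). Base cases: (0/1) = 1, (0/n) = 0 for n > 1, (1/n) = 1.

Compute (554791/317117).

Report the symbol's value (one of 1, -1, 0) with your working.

(554791/317117): 554791 mod 317117 = 237674, so (554791/317117) = (237674/317117)
factor out 2^1: 237674 = 2^1·118837; with 317117 mod 8 = 5, (2/317117) = -1; sign now -1; continue with (118837/317117)
flip (118837/317117) -> (317117/118837): both odd, 118837 mod 4 = 1, 317117 mod 4 = 1, so the flip contributes +1; sign now -1
(317117/118837): 317117 mod 118837 = 79443, so (317117/118837) = (79443/118837)
flip (79443/118837) -> (118837/79443): both odd, 79443 mod 4 = 3, 118837 mod 4 = 1, so the flip contributes +1; sign now -1
(118837/79443): 118837 mod 79443 = 39394, so (118837/79443) = (39394/79443)
factor out 2^1: 39394 = 2^1·19697; with 79443 mod 8 = 3, (2/79443) = -1; sign now +1; continue with (19697/79443)
flip (19697/79443) -> (79443/19697): both odd, 19697 mod 4 = 1, 79443 mod 4 = 3, so the flip contributes +1; sign now +1
(79443/19697): 79443 mod 19697 = 655, so (79443/19697) = (655/19697)
flip (655/19697) -> (19697/655): both odd, 655 mod 4 = 3, 19697 mod 4 = 1, so the flip contributes +1; sign now +1
(19697/655): 19697 mod 655 = 47, so (19697/655) = (47/655)
flip (47/655) -> (655/47): both odd, 47 mod 4 = 3, 655 mod 4 = 3, so the flip contributes -1; sign now -1
(655/47): 655 mod 47 = 44, so (655/47) = (44/47)
factor out 2^2: 44 = 2^2·11; with 47 mod 8 = 7, (2/47) = +1; sign now -1; continue with (11/47)
flip (11/47) -> (47/11): both odd, 11 mod 4 = 3, 47 mod 4 = 3, so the flip contributes -1; sign now +1
(47/11): 47 mod 11 = 3, so (47/11) = (3/11)
flip (3/11) -> (11/3): both odd, 3 mod 4 = 3, 11 mod 4 = 3, so the flip contributes -1; sign now -1
(11/3): 11 mod 3 = 2, so (11/3) = (2/3)
factor out 2^1: 2 = 2^1·1; with 3 mod 8 = 3, (2/3) = -1; sign now +1; continue with (1/3)
reached (1/3) = 1, so the symbol is +1

1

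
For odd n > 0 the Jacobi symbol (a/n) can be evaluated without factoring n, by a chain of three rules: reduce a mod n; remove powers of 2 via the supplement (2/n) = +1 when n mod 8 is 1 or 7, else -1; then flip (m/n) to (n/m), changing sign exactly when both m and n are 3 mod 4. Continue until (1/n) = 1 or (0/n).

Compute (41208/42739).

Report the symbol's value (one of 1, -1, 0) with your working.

41208 = 2^3·5151; (2/42739) = -1 since 42739 mod 8 = 3, so (41208/42739) = (-1)^3·(5151/42739); sign now -1
reciprocity: (5151/42739) = -1·(42739/5151) since 5151 mod 4 = 3, 42739 mod 4 = 3; sign now +1
(42739/5151) = (1531/5151)   [reduce mod 5151]
reciprocity: (1531/5151) = -1·(5151/1531) since 1531 mod 4 = 3, 5151 mod 4 = 3; sign now -1
(5151/1531) = (558/1531)   [reduce mod 1531]
558 = 2^1·279; (2/1531) = -1 since 1531 mod 8 = 3, so (558/1531) = (-1)^1·(279/1531); sign now +1
reciprocity: (279/1531) = -1·(1531/279) since 279 mod 4 = 3, 1531 mod 4 = 3; sign now -1
(1531/279) = (136/279)   [reduce mod 279]
136 = 2^3·17; (2/279) = +1 since 279 mod 8 = 7, so (136/279) = (+1)^3·(17/279); sign now -1
reciprocity: (17/279) = +1·(279/17) since 17 mod 4 = 1, 279 mod 4 = 3; sign now -1
(279/17) = (7/17)   [reduce mod 17]
reciprocity: (7/17) = +1·(17/7) since 7 mod 4 = 3, 17 mod 4 = 1; sign now -1
(17/7) = (3/7)   [reduce mod 7]
reciprocity: (3/7) = -1·(7/3) since 3 mod 4 = 3, 7 mod 4 = 3; sign now +1
(7/3) = (1/3)   [reduce mod 3]
(1/3) = 1; final value = sign = +1

1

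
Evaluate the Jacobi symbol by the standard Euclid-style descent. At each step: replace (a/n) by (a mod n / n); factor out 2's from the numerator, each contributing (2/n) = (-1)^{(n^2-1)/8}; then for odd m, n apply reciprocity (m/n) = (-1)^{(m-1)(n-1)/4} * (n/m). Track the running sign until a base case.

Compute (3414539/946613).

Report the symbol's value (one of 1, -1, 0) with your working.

(3414539/946613) = (574700/946613)   [reduce mod 946613]
574700 = 2^2·143675; (2/946613) = -1 since 946613 mod 8 = 5, so (574700/946613) = (-1)^2·(143675/946613); sign now +1
reciprocity: (143675/946613) = +1·(946613/143675) since 143675 mod 4 = 3, 946613 mod 4 = 1; sign now +1
(946613/143675) = (84563/143675)   [reduce mod 143675]
reciprocity: (84563/143675) = -1·(143675/84563) since 84563 mod 4 = 3, 143675 mod 4 = 3; sign now -1
(143675/84563) = (59112/84563)   [reduce mod 84563]
59112 = 2^3·7389; (2/84563) = -1 since 84563 mod 8 = 3, so (59112/84563) = (-1)^3·(7389/84563); sign now +1
reciprocity: (7389/84563) = +1·(84563/7389) since 7389 mod 4 = 1, 84563 mod 4 = 3; sign now +1
(84563/7389) = (3284/7389)   [reduce mod 7389]
3284 = 2^2·821; (2/7389) = -1 since 7389 mod 8 = 5, so (3284/7389) = (-1)^2·(821/7389); sign now +1
reciprocity: (821/7389) = +1·(7389/821) since 821 mod 4 = 1, 7389 mod 4 = 1; sign now +1
(7389/821) = (0/821)   [reduce mod 821]
(0/821) = 0   [gcd(a, n) > 1]; final value = 0

0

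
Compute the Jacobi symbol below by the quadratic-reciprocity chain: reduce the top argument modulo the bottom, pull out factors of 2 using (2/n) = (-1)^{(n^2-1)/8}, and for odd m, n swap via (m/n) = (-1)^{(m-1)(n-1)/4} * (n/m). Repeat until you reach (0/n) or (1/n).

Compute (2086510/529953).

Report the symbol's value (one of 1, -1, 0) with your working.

-1

(2086510/529953) = (496651/529953)   [reduce mod 529953]
reciprocity: (496651/529953) = +1·(529953/496651) since 496651 mod 4 = 3, 529953 mod 4 = 1; sign now +1
(529953/496651) = (33302/496651)   [reduce mod 496651]
33302 = 2^1·16651; (2/496651) = -1 since 496651 mod 8 = 3, so (33302/496651) = (-1)^1·(16651/496651); sign now -1
reciprocity: (16651/496651) = -1·(496651/16651) since 16651 mod 4 = 3, 496651 mod 4 = 3; sign now +1
(496651/16651) = (13772/16651)   [reduce mod 16651]
13772 = 2^2·3443; (2/16651) = -1 since 16651 mod 8 = 3, so (13772/16651) = (-1)^2·(3443/16651); sign now +1
reciprocity: (3443/16651) = -1·(16651/3443) since 3443 mod 4 = 3, 16651 mod 4 = 3; sign now -1
(16651/3443) = (2879/3443)   [reduce mod 3443]
reciprocity: (2879/3443) = -1·(3443/2879) since 2879 mod 4 = 3, 3443 mod 4 = 3; sign now +1
(3443/2879) = (564/2879)   [reduce mod 2879]
564 = 2^2·141; (2/2879) = +1 since 2879 mod 8 = 7, so (564/2879) = (+1)^2·(141/2879); sign now +1
reciprocity: (141/2879) = +1·(2879/141) since 141 mod 4 = 1, 2879 mod 4 = 3; sign now +1
(2879/141) = (59/141)   [reduce mod 141]
reciprocity: (59/141) = +1·(141/59) since 59 mod 4 = 3, 141 mod 4 = 1; sign now +1
(141/59) = (23/59)   [reduce mod 59]
reciprocity: (23/59) = -1·(59/23) since 23 mod 4 = 3, 59 mod 4 = 3; sign now -1
(59/23) = (13/23)   [reduce mod 23]
reciprocity: (13/23) = +1·(23/13) since 13 mod 4 = 1, 23 mod 4 = 3; sign now -1
(23/13) = (10/13)   [reduce mod 13]
10 = 2^1·5; (2/13) = -1 since 13 mod 8 = 5, so (10/13) = (-1)^1·(5/13); sign now +1
reciprocity: (5/13) = +1·(13/5) since 5 mod 4 = 1, 13 mod 4 = 1; sign now +1
(13/5) = (3/5)   [reduce mod 5]
reciprocity: (3/5) = +1·(5/3) since 3 mod 4 = 3, 5 mod 4 = 1; sign now +1
(5/3) = (2/3)   [reduce mod 3]
2 = 2^1·1; (2/3) = -1 since 3 mod 8 = 3, so (2/3) = (-1)^1·(1/3); sign now -1
(1/3) = 1; final value = sign = -1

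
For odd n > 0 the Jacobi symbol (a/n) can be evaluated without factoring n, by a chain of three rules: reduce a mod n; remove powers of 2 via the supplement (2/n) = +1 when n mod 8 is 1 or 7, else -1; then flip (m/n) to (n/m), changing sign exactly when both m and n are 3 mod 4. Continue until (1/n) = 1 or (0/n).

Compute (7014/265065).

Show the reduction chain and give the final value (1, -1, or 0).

7014 = 2^1·3507; (2/265065) = +1 since 265065 mod 8 = 1, so (7014/265065) = (+1)^1·(3507/265065); sign now +1
reciprocity: (3507/265065) = +1·(265065/3507) since 3507 mod 4 = 3, 265065 mod 4 = 1; sign now +1
(265065/3507) = (2040/3507)   [reduce mod 3507]
2040 = 2^3·255; (2/3507) = -1 since 3507 mod 8 = 3, so (2040/3507) = (-1)^3·(255/3507); sign now -1
reciprocity: (255/3507) = -1·(3507/255) since 255 mod 4 = 3, 3507 mod 4 = 3; sign now +1
(3507/255) = (192/255)   [reduce mod 255]
192 = 2^6·3; (2/255) = +1 since 255 mod 8 = 7, so (192/255) = (+1)^6·(3/255); sign now +1
reciprocity: (3/255) = -1·(255/3) since 3 mod 4 = 3, 255 mod 4 = 3; sign now -1
(255/3) = (0/3)   [reduce mod 3]
(0/3) = 0   [gcd(a, n) > 1]; final value = 0

0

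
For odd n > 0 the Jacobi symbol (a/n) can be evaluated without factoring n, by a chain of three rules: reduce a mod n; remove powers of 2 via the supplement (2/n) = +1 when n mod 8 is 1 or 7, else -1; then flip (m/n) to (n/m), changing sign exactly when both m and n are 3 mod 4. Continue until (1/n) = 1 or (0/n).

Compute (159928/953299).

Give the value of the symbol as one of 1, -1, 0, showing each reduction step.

1

factor out 2^3: 159928 = 2^3·19991; with 953299 mod 8 = 3, (2/953299) = -1; sign now -1; continue with (19991/953299)
flip (19991/953299) -> (953299/19991): both odd, 19991 mod 4 = 3, 953299 mod 4 = 3, so the flip contributes -1; sign now +1
(953299/19991): 953299 mod 19991 = 13722, so (953299/19991) = (13722/19991)
factor out 2^1: 13722 = 2^1·6861; with 19991 mod 8 = 7, (2/19991) = +1; sign now +1; continue with (6861/19991)
flip (6861/19991) -> (19991/6861): both odd, 6861 mod 4 = 1, 19991 mod 4 = 3, so the flip contributes +1; sign now +1
(19991/6861): 19991 mod 6861 = 6269, so (19991/6861) = (6269/6861)
flip (6269/6861) -> (6861/6269): both odd, 6269 mod 4 = 1, 6861 mod 4 = 1, so the flip contributes +1; sign now +1
(6861/6269): 6861 mod 6269 = 592, so (6861/6269) = (592/6269)
factor out 2^4: 592 = 2^4·37; with 6269 mod 8 = 5, (2/6269) = -1; sign now +1; continue with (37/6269)
flip (37/6269) -> (6269/37): both odd, 37 mod 4 = 1, 6269 mod 4 = 1, so the flip contributes +1; sign now +1
(6269/37): 6269 mod 37 = 16, so (6269/37) = (16/37)
factor out 2^4: 16 = 2^4·1; with 37 mod 8 = 5, (2/37) = -1; sign now +1; continue with (1/37)
reached (1/37) = 1, so the symbol is +1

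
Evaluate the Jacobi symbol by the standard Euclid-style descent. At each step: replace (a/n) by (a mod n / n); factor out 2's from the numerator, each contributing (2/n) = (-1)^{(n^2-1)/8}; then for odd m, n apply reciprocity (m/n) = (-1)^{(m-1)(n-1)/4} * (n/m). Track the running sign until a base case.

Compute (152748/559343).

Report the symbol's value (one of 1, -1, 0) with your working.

-1

152748 = 2^2·38187; (2/559343) = +1 since 559343 mod 8 = 7, so (152748/559343) = (+1)^2·(38187/559343); sign now +1
reciprocity: (38187/559343) = -1·(559343/38187) since 38187 mod 4 = 3, 559343 mod 4 = 3; sign now -1
(559343/38187) = (24725/38187)   [reduce mod 38187]
reciprocity: (24725/38187) = +1·(38187/24725) since 24725 mod 4 = 1, 38187 mod 4 = 3; sign now -1
(38187/24725) = (13462/24725)   [reduce mod 24725]
13462 = 2^1·6731; (2/24725) = -1 since 24725 mod 8 = 5, so (13462/24725) = (-1)^1·(6731/24725); sign now +1
reciprocity: (6731/24725) = +1·(24725/6731) since 6731 mod 4 = 3, 24725 mod 4 = 1; sign now +1
(24725/6731) = (4532/6731)   [reduce mod 6731]
4532 = 2^2·1133; (2/6731) = -1 since 6731 mod 8 = 3, so (4532/6731) = (-1)^2·(1133/6731); sign now +1
reciprocity: (1133/6731) = +1·(6731/1133) since 1133 mod 4 = 1, 6731 mod 4 = 3; sign now +1
(6731/1133) = (1066/1133)   [reduce mod 1133]
1066 = 2^1·533; (2/1133) = -1 since 1133 mod 8 = 5, so (1066/1133) = (-1)^1·(533/1133); sign now -1
reciprocity: (533/1133) = +1·(1133/533) since 533 mod 4 = 1, 1133 mod 4 = 1; sign now -1
(1133/533) = (67/533)   [reduce mod 533]
reciprocity: (67/533) = +1·(533/67) since 67 mod 4 = 3, 533 mod 4 = 1; sign now -1
(533/67) = (64/67)   [reduce mod 67]
64 = 2^6·1; (2/67) = -1 since 67 mod 8 = 3, so (64/67) = (-1)^6·(1/67); sign now -1
(1/67) = 1; final value = sign = -1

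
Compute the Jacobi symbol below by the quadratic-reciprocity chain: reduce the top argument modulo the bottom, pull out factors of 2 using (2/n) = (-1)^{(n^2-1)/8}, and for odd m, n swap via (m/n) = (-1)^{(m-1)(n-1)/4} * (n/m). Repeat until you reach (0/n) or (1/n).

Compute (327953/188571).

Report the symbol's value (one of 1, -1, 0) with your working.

(327953/188571): 327953 mod 188571 = 139382, so (327953/188571) = (139382/188571)
factor out 2^1: 139382 = 2^1·69691; with 188571 mod 8 = 3, (2/188571) = -1; sign now -1; continue with (69691/188571)
flip (69691/188571) -> (188571/69691): both odd, 69691 mod 4 = 3, 188571 mod 4 = 3, so the flip contributes -1; sign now +1
(188571/69691): 188571 mod 69691 = 49189, so (188571/69691) = (49189/69691)
flip (49189/69691) -> (69691/49189): both odd, 49189 mod 4 = 1, 69691 mod 4 = 3, so the flip contributes +1; sign now +1
(69691/49189): 69691 mod 49189 = 20502, so (69691/49189) = (20502/49189)
factor out 2^1: 20502 = 2^1·10251; with 49189 mod 8 = 5, (2/49189) = -1; sign now -1; continue with (10251/49189)
flip (10251/49189) -> (49189/10251): both odd, 10251 mod 4 = 3, 49189 mod 4 = 1, so the flip contributes +1; sign now -1
(49189/10251): 49189 mod 10251 = 8185, so (49189/10251) = (8185/10251)
flip (8185/10251) -> (10251/8185): both odd, 8185 mod 4 = 1, 10251 mod 4 = 3, so the flip contributes +1; sign now -1
(10251/8185): 10251 mod 8185 = 2066, so (10251/8185) = (2066/8185)
factor out 2^1: 2066 = 2^1·1033; with 8185 mod 8 = 1, (2/8185) = +1; sign now -1; continue with (1033/8185)
flip (1033/8185) -> (8185/1033): both odd, 1033 mod 4 = 1, 8185 mod 4 = 1, so the flip contributes +1; sign now -1
(8185/1033): 8185 mod 1033 = 954, so (8185/1033) = (954/1033)
factor out 2^1: 954 = 2^1·477; with 1033 mod 8 = 1, (2/1033) = +1; sign now -1; continue with (477/1033)
flip (477/1033) -> (1033/477): both odd, 477 mod 4 = 1, 1033 mod 4 = 1, so the flip contributes +1; sign now -1
(1033/477): 1033 mod 477 = 79, so (1033/477) = (79/477)
flip (79/477) -> (477/79): both odd, 79 mod 4 = 3, 477 mod 4 = 1, so the flip contributes +1; sign now -1
(477/79): 477 mod 79 = 3, so (477/79) = (3/79)
flip (3/79) -> (79/3): both odd, 3 mod 4 = 3, 79 mod 4 = 3, so the flip contributes -1; sign now +1
(79/3): 79 mod 3 = 1, so (79/3) = (1/3)
reached (1/3) = 1, so the symbol is +1

1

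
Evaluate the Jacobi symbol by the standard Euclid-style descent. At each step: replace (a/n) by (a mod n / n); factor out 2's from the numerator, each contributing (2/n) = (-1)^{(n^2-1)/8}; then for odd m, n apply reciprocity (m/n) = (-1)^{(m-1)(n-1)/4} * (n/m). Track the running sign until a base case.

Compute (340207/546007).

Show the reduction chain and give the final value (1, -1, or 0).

reciprocity: (340207/546007) = -1·(546007/340207) since 340207 mod 4 = 3, 546007 mod 4 = 3; sign now -1
(546007/340207) = (205800/340207)   [reduce mod 340207]
205800 = 2^3·25725; (2/340207) = +1 since 340207 mod 8 = 7, so (205800/340207) = (+1)^3·(25725/340207); sign now -1
reciprocity: (25725/340207) = +1·(340207/25725) since 25725 mod 4 = 1, 340207 mod 4 = 3; sign now -1
(340207/25725) = (5782/25725)   [reduce mod 25725]
5782 = 2^1·2891; (2/25725) = -1 since 25725 mod 8 = 5, so (5782/25725) = (-1)^1·(2891/25725); sign now +1
reciprocity: (2891/25725) = +1·(25725/2891) since 2891 mod 4 = 3, 25725 mod 4 = 1; sign now +1
(25725/2891) = (2597/2891)   [reduce mod 2891]
reciprocity: (2597/2891) = +1·(2891/2597) since 2597 mod 4 = 1, 2891 mod 4 = 3; sign now +1
(2891/2597) = (294/2597)   [reduce mod 2597]
294 = 2^1·147; (2/2597) = -1 since 2597 mod 8 = 5, so (294/2597) = (-1)^1·(147/2597); sign now -1
reciprocity: (147/2597) = +1·(2597/147) since 147 mod 4 = 3, 2597 mod 4 = 1; sign now -1
(2597/147) = (98/147)   [reduce mod 147]
98 = 2^1·49; (2/147) = -1 since 147 mod 8 = 3, so (98/147) = (-1)^1·(49/147); sign now +1
reciprocity: (49/147) = +1·(147/49) since 49 mod 4 = 1, 147 mod 4 = 3; sign now +1
(147/49) = (0/49)   [reduce mod 49]
(0/49) = 0   [gcd(a, n) > 1]; final value = 0

0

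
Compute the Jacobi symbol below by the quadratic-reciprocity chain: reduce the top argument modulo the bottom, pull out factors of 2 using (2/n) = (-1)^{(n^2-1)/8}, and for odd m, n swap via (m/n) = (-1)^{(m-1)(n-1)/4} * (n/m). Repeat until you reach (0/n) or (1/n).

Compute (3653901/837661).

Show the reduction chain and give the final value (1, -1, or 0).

1

(3653901/837661) = (303257/837661)   [reduce mod 837661]
reciprocity: (303257/837661) = +1·(837661/303257) since 303257 mod 4 = 1, 837661 mod 4 = 1; sign now +1
(837661/303257) = (231147/303257)   [reduce mod 303257]
reciprocity: (231147/303257) = +1·(303257/231147) since 231147 mod 4 = 3, 303257 mod 4 = 1; sign now +1
(303257/231147) = (72110/231147)   [reduce mod 231147]
72110 = 2^1·36055; (2/231147) = -1 since 231147 mod 8 = 3, so (72110/231147) = (-1)^1·(36055/231147); sign now -1
reciprocity: (36055/231147) = -1·(231147/36055) since 36055 mod 4 = 3, 231147 mod 4 = 3; sign now +1
(231147/36055) = (14817/36055)   [reduce mod 36055]
reciprocity: (14817/36055) = +1·(36055/14817) since 14817 mod 4 = 1, 36055 mod 4 = 3; sign now +1
(36055/14817) = (6421/14817)   [reduce mod 14817]
reciprocity: (6421/14817) = +1·(14817/6421) since 6421 mod 4 = 1, 14817 mod 4 = 1; sign now +1
(14817/6421) = (1975/6421)   [reduce mod 6421]
reciprocity: (1975/6421) = +1·(6421/1975) since 1975 mod 4 = 3, 6421 mod 4 = 1; sign now +1
(6421/1975) = (496/1975)   [reduce mod 1975]
496 = 2^4·31; (2/1975) = +1 since 1975 mod 8 = 7, so (496/1975) = (+1)^4·(31/1975); sign now +1
reciprocity: (31/1975) = -1·(1975/31) since 31 mod 4 = 3, 1975 mod 4 = 3; sign now -1
(1975/31) = (22/31)   [reduce mod 31]
22 = 2^1·11; (2/31) = +1 since 31 mod 8 = 7, so (22/31) = (+1)^1·(11/31); sign now -1
reciprocity: (11/31) = -1·(31/11) since 11 mod 4 = 3, 31 mod 4 = 3; sign now +1
(31/11) = (9/11)   [reduce mod 11]
reciprocity: (9/11) = +1·(11/9) since 9 mod 4 = 1, 11 mod 4 = 3; sign now +1
(11/9) = (2/9)   [reduce mod 9]
2 = 2^1·1; (2/9) = +1 since 9 mod 8 = 1, so (2/9) = (+1)^1·(1/9); sign now +1
(1/9) = 1; final value = sign = +1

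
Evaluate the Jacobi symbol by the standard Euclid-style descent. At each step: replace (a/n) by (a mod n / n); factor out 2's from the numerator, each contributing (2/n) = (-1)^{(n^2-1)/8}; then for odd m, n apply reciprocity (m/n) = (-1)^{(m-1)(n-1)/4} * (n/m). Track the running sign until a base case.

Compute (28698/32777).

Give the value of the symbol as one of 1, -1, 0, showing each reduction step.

-1

28698 = 2^1·14349; (2/32777) = +1 since 32777 mod 8 = 1, so (28698/32777) = (+1)^1·(14349/32777); sign now +1
reciprocity: (14349/32777) = +1·(32777/14349) since 14349 mod 4 = 1, 32777 mod 4 = 1; sign now +1
(32777/14349) = (4079/14349)   [reduce mod 14349]
reciprocity: (4079/14349) = +1·(14349/4079) since 4079 mod 4 = 3, 14349 mod 4 = 1; sign now +1
(14349/4079) = (2112/4079)   [reduce mod 4079]
2112 = 2^6·33; (2/4079) = +1 since 4079 mod 8 = 7, so (2112/4079) = (+1)^6·(33/4079); sign now +1
reciprocity: (33/4079) = +1·(4079/33) since 33 mod 4 = 1, 4079 mod 4 = 3; sign now +1
(4079/33) = (20/33)   [reduce mod 33]
20 = 2^2·5; (2/33) = +1 since 33 mod 8 = 1, so (20/33) = (+1)^2·(5/33); sign now +1
reciprocity: (5/33) = +1·(33/5) since 5 mod 4 = 1, 33 mod 4 = 1; sign now +1
(33/5) = (3/5)   [reduce mod 5]
reciprocity: (3/5) = +1·(5/3) since 3 mod 4 = 3, 5 mod 4 = 1; sign now +1
(5/3) = (2/3)   [reduce mod 3]
2 = 2^1·1; (2/3) = -1 since 3 mod 8 = 3, so (2/3) = (-1)^1·(1/3); sign now -1
(1/3) = 1; final value = sign = -1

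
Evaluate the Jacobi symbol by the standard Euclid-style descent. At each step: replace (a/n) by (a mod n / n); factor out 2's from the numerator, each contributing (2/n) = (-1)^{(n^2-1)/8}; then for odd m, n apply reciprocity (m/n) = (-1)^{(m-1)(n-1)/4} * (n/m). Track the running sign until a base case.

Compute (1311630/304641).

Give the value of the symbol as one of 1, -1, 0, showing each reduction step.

0

(1311630/304641): 1311630 mod 304641 = 93066, so (1311630/304641) = (93066/304641)
factor out 2^1: 93066 = 2^1·46533; with 304641 mod 8 = 1, (2/304641) = +1; sign now +1; continue with (46533/304641)
flip (46533/304641) -> (304641/46533): both odd, 46533 mod 4 = 1, 304641 mod 4 = 1, so the flip contributes +1; sign now +1
(304641/46533): 304641 mod 46533 = 25443, so (304641/46533) = (25443/46533)
flip (25443/46533) -> (46533/25443): both odd, 25443 mod 4 = 3, 46533 mod 4 = 1, so the flip contributes +1; sign now +1
(46533/25443): 46533 mod 25443 = 21090, so (46533/25443) = (21090/25443)
factor out 2^1: 21090 = 2^1·10545; with 25443 mod 8 = 3, (2/25443) = -1; sign now -1; continue with (10545/25443)
flip (10545/25443) -> (25443/10545): both odd, 10545 mod 4 = 1, 25443 mod 4 = 3, so the flip contributes +1; sign now -1
(25443/10545): 25443 mod 10545 = 4353, so (25443/10545) = (4353/10545)
flip (4353/10545) -> (10545/4353): both odd, 4353 mod 4 = 1, 10545 mod 4 = 1, so the flip contributes +1; sign now -1
(10545/4353): 10545 mod 4353 = 1839, so (10545/4353) = (1839/4353)
flip (1839/4353) -> (4353/1839): both odd, 1839 mod 4 = 3, 4353 mod 4 = 1, so the flip contributes +1; sign now -1
(4353/1839): 4353 mod 1839 = 675, so (4353/1839) = (675/1839)
flip (675/1839) -> (1839/675): both odd, 675 mod 4 = 3, 1839 mod 4 = 3, so the flip contributes -1; sign now +1
(1839/675): 1839 mod 675 = 489, so (1839/675) = (489/675)
flip (489/675) -> (675/489): both odd, 489 mod 4 = 1, 675 mod 4 = 3, so the flip contributes +1; sign now +1
(675/489): 675 mod 489 = 186, so (675/489) = (186/489)
factor out 2^1: 186 = 2^1·93; with 489 mod 8 = 1, (2/489) = +1; sign now +1; continue with (93/489)
flip (93/489) -> (489/93): both odd, 93 mod 4 = 1, 489 mod 4 = 1, so the flip contributes +1; sign now +1
(489/93): 489 mod 93 = 24, so (489/93) = (24/93)
factor out 2^3: 24 = 2^3·3; with 93 mod 8 = 5, (2/93) = -1; sign now -1; continue with (3/93)
flip (3/93) -> (93/3): both odd, 3 mod 4 = 3, 93 mod 4 = 1, so the flip contributes +1; sign now -1
(93/3): 93 mod 3 = 0, so (93/3) = (0/3)
reached (0/3); gcd(a, n) > 1, so (0/3) = 0 and the symbol is 0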